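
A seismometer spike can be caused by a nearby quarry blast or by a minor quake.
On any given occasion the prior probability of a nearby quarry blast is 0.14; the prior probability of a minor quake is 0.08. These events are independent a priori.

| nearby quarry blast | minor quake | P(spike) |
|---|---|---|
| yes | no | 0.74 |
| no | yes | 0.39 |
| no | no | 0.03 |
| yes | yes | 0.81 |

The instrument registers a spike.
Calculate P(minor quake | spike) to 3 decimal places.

P(minor quake | spike) ≈ 0.232

Sum P(spike|·) weighted by the priors over the 4 (nearby quarry blast, minor quake) configurations:
  P(spike) = 0.03·0.86·0.92 + 0.39·0.86·0.08 + 0.74·0.14·0.92 + 0.81·0.14·0.08
        = 0.023736 + 0.026832 + 0.095312 + 0.009072 = 0.154952
Configurations with minor quake contribute 0.035904, so
  P(minor quake | spike) = 0.035904 / 0.154952 ≈ 0.232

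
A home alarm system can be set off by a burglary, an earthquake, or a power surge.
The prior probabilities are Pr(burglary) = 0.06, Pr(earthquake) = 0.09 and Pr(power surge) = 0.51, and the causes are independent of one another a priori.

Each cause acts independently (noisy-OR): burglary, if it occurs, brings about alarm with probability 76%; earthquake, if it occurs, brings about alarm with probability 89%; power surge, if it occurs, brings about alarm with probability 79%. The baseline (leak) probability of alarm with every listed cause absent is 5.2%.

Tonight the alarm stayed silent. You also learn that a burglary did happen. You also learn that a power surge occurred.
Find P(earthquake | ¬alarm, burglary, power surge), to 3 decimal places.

Under noisy-OR, P(alarm | causes) = 1 − (1−0.052)·∏(1−qᵢ) over the active causes.
Numerator (weight on configurations with earthquake): 0.005256*0.09 = 0.000473
The normalizing constant is 0.047779*0.91 + 0.005256*0.09 = 0.043952
Posterior = 0.000473 / 0.043952 ≈ 0.011

P(earthquake | ¬alarm, burglary, power surge) ≈ 0.011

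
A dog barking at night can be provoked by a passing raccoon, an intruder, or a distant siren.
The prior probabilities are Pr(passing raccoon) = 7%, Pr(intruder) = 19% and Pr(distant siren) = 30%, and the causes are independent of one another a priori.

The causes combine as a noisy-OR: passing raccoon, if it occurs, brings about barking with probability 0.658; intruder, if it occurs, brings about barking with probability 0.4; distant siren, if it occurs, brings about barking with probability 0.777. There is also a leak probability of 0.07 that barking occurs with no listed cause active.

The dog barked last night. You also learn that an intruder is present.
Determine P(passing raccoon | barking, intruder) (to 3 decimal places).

P(passing raccoon | barking, intruder) ≈ 0.101

Under noisy-OR, P(barking | causes) = 1 − (1−0.07)·∏(1−qᵢ) over the active causes.
Enumerate the 4 (passing raccoon, distant siren) configurations and weight by the priors:
  P(barking | intruder) = 0.442×0.93×0.7 + 0.875566×0.93×0.3 + 0.809164×0.07×0.7 + 0.957444×0.07×0.3
        = 0.287742 + 0.244283 + 0.039649 + 0.020106 = 0.591780
Keeping only the passing raccoon-present terms gives 0.059755, so
  P(passing raccoon | barking, intruder) = 0.059755 / 0.591780 ≈ 0.101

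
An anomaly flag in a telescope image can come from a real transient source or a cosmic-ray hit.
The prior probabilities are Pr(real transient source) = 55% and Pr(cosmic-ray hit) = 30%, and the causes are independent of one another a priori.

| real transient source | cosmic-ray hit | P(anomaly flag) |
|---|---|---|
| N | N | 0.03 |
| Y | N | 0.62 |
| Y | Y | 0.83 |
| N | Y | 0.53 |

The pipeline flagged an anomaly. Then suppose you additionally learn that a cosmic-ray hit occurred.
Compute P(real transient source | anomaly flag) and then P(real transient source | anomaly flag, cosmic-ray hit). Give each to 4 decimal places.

P(real transient source | anomaly flag) ≈ 0.8226; P(real transient source | anomaly flag, cosmic-ray hit) ≈ 0.6568

Weight on real transient source=true, given the evidence: 0.238700 + 0.136950 = 0.375650
Denominator P(anomaly flag): 0.03*0.45*0.7 + 0.53*0.45*0.3 + 0.62*0.55*0.7 + 0.83*0.55*0.3 = 0.456650
Posterior = 0.375650 / 0.456650 ≈ 0.8226

Now condition on the additional information:
P(anomaly flag | cosmic-ray hit) = 0.53×0.45 + 0.83×0.55 = 0.238500 + 0.456500 = 0.695000
The real transient source-present share is 0.83×0.55 = 0.456500.
P(real transient source | anomaly flag, cosmic-ray hit) = 0.456500 / 0.695000 ≈ 0.6568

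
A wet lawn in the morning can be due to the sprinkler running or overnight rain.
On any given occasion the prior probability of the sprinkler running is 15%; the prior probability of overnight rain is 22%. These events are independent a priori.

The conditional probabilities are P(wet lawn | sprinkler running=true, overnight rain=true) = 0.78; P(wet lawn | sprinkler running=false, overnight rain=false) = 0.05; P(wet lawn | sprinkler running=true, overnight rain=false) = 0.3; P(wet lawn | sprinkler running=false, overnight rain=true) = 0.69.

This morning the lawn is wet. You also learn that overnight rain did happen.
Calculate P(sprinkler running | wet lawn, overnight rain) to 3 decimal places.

P(sprinkler running | wet lawn, overnight rain) ≈ 0.166

P(wet lawn | overnight rain) = 0.69*0.85 + 0.78*0.15 = 0.586500 + 0.117000 = 0.703500
The sprinkler running-present share is 0.78*0.15 = 0.117000.
So P(sprinkler running | wet lawn, overnight rain) = 0.117000/0.703500 ≈ 0.166.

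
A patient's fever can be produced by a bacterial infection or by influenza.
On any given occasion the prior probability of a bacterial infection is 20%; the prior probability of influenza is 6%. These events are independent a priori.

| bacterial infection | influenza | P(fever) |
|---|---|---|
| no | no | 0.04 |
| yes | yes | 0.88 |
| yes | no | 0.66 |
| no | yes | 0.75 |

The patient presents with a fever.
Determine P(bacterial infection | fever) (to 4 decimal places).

Sum P(fever|·) weighted by the priors over the 4 (bacterial infection, influenza) configurations:
  P(fever) = 0.04×0.8×0.94 + 0.75×0.8×0.06 + 0.66×0.2×0.94 + 0.88×0.2×0.06
        = 0.030080 + 0.036000 + 0.124080 + 0.010560 = 0.200720
Keeping only the bacterial infection-present terms gives 0.134640, so
  P(bacterial infection | fever) = 0.134640 / 0.200720 ≈ 0.6708

P(bacterial infection | fever) ≈ 0.6708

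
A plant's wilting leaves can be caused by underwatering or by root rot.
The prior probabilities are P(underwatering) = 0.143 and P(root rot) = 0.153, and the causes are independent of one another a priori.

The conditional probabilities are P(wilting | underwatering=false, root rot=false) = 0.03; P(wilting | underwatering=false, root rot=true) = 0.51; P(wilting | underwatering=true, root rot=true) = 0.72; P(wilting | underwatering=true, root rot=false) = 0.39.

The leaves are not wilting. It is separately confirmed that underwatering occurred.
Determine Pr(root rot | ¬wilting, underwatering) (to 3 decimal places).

By total probability over both values of root rot:
  P(¬wilting | underwatering) = 0.61×0.847 + 0.28×0.153
        = 0.516670 + 0.042840 = 0.559510
Configurations with root rot contribute 0.042840, so
  P(root rot | ¬wilting, underwatering) = 0.042840 / 0.559510 ≈ 0.077

Pr(root rot | ¬wilting, underwatering) ≈ 0.077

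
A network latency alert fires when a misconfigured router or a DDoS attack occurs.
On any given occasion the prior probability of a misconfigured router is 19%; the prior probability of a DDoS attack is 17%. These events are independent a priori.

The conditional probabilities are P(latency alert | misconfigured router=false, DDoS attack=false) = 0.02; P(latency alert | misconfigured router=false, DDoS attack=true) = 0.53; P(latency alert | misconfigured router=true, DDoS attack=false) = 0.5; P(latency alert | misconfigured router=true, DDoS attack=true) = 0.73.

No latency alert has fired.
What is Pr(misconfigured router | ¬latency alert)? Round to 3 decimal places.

P(¬latency alert) = 0.98*0.81*0.83 + 0.47*0.81*0.17 + 0.5*0.19*0.83 + 0.27*0.19*0.17 = 0.658854 + 0.064719 + 0.078850 + 0.008721 = 0.811144
The misconfigured router-present share is 0.078850 + 0.008721 = 0.087571.
P(misconfigured router | ¬latency alert) = 0.087571 / 0.811144 ≈ 0.108

Pr(misconfigured router | ¬latency alert) ≈ 0.108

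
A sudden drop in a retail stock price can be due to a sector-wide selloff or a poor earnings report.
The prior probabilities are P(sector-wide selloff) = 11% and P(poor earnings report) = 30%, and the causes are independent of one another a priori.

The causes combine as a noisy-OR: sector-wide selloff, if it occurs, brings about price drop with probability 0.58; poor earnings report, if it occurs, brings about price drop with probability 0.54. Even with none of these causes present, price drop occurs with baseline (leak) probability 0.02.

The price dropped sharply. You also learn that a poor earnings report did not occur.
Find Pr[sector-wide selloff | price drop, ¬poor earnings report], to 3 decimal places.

Pr[sector-wide selloff | price drop, ¬poor earnings report] ≈ 0.784

Under noisy-OR, P(price drop | causes) = 1 − (1−0.02)·∏(1−qᵢ) over the active causes.
P(price drop | ¬poor earnings report) = 0.02×0.89 + 0.5884×0.11 = 0.017800 + 0.064724 = 0.082524
Of this, 0.064724 comes from 0.5884×0.11 (the sector-wide selloff=true cases).
So P(sector-wide selloff | price drop, ¬poor earnings report) = 0.064724/0.082524 ≈ 0.784.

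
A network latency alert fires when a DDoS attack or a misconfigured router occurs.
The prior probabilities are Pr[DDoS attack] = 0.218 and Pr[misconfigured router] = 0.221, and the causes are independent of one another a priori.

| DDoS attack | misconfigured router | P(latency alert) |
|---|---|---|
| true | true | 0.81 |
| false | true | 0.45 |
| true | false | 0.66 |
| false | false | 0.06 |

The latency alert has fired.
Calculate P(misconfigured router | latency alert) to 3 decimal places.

P(misconfigured router | latency alert) ≈ 0.440

By total probability over the 4 (DDoS attack, misconfigured router) configurations:
  P(latency alert) = 0.06·0.782·0.779 + 0.45·0.782·0.221 + 0.66·0.218·0.779 + 0.81·0.218·0.221
        = 0.036551 + 0.077770 + 0.112083 + 0.039024 = 0.265428
The terms with misconfigured router present sum to 0.116794, so
  P(misconfigured router | latency alert) = 0.116794 / 0.265428 ≈ 0.440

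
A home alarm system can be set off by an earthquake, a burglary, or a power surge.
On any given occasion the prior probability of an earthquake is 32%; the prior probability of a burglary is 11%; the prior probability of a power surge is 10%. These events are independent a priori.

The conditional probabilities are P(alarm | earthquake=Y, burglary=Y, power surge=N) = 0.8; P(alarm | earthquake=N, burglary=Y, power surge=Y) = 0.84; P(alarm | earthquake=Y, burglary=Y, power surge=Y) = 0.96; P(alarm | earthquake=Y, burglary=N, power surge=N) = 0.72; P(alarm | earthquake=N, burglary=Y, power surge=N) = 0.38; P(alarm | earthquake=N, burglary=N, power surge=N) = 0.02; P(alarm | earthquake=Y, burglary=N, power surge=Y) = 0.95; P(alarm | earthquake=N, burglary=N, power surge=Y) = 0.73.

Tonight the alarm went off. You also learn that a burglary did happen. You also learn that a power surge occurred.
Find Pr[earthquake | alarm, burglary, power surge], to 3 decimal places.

P(alarm | burglary, power surge) = 0.84*0.68 + 0.96*0.32 = 0.571200 + 0.307200 = 0.878400
Restricting to configurations with earthquake present: 0.96*0.32 = 0.307200.
P(earthquake | alarm, burglary, power surge) = 0.307200 / 0.878400 ≈ 0.350

Pr[earthquake | alarm, burglary, power surge] ≈ 0.350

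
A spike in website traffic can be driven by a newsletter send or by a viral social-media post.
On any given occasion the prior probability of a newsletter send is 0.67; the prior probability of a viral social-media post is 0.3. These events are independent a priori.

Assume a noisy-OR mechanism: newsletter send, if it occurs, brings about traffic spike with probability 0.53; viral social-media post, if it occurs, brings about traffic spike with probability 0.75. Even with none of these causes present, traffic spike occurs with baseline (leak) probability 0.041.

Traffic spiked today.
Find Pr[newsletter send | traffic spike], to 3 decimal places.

Pr[newsletter send | traffic spike] ≈ 0.837

Under noisy-OR, P(traffic spike | causes) = 1 − (1−0.041)·∏(1−qᵢ) over the active causes.
Enumerate the 4 (newsletter send, viral social-media post) configurations and weight by the priors:
  P(traffic spike) = 0.041·0.33·0.7 + 0.76025·0.33·0.3 + 0.54927·0.67·0.7 + 0.887317·0.67·0.3
        = 0.009471 + 0.075265 + 0.257608 + 0.178351 = 0.520695
Configurations with newsletter send contribute 0.435959, so
  P(newsletter send | traffic spike) = 0.435959 / 0.520695 ≈ 0.837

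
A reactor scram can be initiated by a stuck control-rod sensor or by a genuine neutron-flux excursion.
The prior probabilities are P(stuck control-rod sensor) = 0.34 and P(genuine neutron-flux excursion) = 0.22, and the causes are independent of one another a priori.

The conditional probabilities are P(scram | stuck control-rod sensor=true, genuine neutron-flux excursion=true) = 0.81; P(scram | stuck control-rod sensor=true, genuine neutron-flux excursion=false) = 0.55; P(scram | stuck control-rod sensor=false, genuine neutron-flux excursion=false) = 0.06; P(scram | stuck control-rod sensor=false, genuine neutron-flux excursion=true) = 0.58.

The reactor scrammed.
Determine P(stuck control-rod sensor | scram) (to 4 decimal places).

P(stuck control-rod sensor | scram) ≈ 0.6420

Sum P(scram|·) weighted by the priors over the 4 (stuck control-rod sensor, genuine neutron-flux excursion) configurations:
  P(scram) = 0.06×0.66×0.78 + 0.58×0.66×0.22 + 0.55×0.34×0.78 + 0.81×0.34×0.22
        = 0.030888 + 0.084216 + 0.145860 + 0.060588 = 0.321552
Keeping only the stuck control-rod sensor-present terms gives 0.206448, so
  P(stuck control-rod sensor | scram) = 0.206448 / 0.321552 ≈ 0.6420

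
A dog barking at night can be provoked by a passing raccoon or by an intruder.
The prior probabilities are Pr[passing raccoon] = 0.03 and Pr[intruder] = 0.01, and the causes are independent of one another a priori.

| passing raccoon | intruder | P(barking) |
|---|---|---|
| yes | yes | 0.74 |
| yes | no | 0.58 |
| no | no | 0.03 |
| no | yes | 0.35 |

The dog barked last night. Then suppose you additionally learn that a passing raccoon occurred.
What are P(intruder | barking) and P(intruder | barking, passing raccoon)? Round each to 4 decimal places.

Numerator (weight on configurations with intruder): 0.003395 + 0.000222 = 0.003617
The normalizing constant is 0.03*0.97*0.99 + 0.35*0.97*0.01 + 0.58*0.03*0.99 + 0.74*0.03*0.01 = 0.049652
Posterior = 0.003617 / 0.049652 ≈ 0.0728

Now also conditioning on passing raccoon=true:
By total probability over both values of intruder:
  P(barking | passing raccoon) = 0.58·0.99 + 0.74·0.01
        = 0.574200 + 0.007400 = 0.581600
Configurations with intruder contribute 0.007400, so
  P(intruder | barking, passing raccoon) = 0.007400 / 0.581600 ≈ 0.0127

P(intruder | barking) ≈ 0.0728; P(intruder | barking, passing raccoon) ≈ 0.0127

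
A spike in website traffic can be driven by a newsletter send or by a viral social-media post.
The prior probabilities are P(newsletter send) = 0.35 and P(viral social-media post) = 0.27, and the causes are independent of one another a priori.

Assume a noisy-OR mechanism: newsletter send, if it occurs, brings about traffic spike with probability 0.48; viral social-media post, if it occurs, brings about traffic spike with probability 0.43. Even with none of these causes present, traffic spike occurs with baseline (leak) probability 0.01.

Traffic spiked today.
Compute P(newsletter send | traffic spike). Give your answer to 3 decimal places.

P(newsletter send | traffic spike) ≈ 0.701

Under noisy-OR, P(traffic spike | causes) = 1 − (1−0.01)·∏(1−qᵢ) over the active causes.
Weight on newsletter send=true, given the evidence: 0.123969 + 0.066770 = 0.190739
The normalizing constant is 0.01*0.65*0.73 + 0.4357*0.65*0.27 + 0.4852*0.35*0.73 + 0.706564*0.35*0.27 = 0.271949
Posterior = 0.190739 / 0.271949 ≈ 0.701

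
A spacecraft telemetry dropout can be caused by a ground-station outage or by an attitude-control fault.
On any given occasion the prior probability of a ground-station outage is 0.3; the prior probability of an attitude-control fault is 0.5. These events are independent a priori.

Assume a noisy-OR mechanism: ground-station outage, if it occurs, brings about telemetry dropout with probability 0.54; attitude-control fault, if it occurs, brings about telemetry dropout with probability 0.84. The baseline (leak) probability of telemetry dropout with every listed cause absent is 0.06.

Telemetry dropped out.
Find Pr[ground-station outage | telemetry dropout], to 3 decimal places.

Under noisy-OR, P(telemetry dropout | causes) = 1 − (1−0.06)·∏(1−qᵢ) over the active causes.
For the numerator, keep only ground-station outage=true terms: 0.085140 + 0.139622 = 0.224762
Normalizer over all consistent configurations: 0.06·0.7·0.5 + 0.8496·0.7·0.5 + 0.5676·0.3·0.5 + 0.930816·0.3·0.5 = 0.543122
Posterior = 0.224762 / 0.543122 ≈ 0.414

Pr[ground-station outage | telemetry dropout] ≈ 0.414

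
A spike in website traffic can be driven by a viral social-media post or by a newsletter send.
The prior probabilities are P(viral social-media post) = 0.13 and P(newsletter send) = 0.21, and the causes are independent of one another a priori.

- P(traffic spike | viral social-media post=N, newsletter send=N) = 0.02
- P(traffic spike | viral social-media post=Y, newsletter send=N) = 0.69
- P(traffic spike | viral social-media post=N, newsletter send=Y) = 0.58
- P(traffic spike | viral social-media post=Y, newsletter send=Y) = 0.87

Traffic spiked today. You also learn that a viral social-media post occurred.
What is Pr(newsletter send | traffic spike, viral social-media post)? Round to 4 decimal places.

Pr(newsletter send | traffic spike, viral social-media post) ≈ 0.2510

Numerator (weight on configurations with newsletter send): 0.87*0.21 = 0.182700
The normalizing constant is 0.69*0.79 + 0.87*0.21 = 0.727800
P(newsletter send | traffic spike, viral social-media post) = 0.182700/0.727800 ≈ 0.2510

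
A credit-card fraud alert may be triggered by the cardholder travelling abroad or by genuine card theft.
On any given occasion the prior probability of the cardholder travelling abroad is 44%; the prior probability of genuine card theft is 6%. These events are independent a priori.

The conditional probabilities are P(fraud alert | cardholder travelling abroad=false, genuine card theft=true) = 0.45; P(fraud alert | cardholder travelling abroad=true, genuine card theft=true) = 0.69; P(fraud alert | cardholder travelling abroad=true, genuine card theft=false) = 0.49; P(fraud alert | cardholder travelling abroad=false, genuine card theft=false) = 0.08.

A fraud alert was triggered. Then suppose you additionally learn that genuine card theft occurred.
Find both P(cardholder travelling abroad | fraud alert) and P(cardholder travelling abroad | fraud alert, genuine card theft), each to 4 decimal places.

By total probability over the 4 (cardholder travelling abroad, genuine card theft) configurations:
  P(fraud alert) = 0.08·0.56·0.94 + 0.45·0.56·0.06 + 0.49·0.44·0.94 + 0.69·0.44·0.06
        = 0.042112 + 0.015120 + 0.202664 + 0.018216 = 0.278112
Keeping only the cardholder travelling abroad-present terms gives 0.220880, so
  P(cardholder travelling abroad | fraud alert) = 0.220880 / 0.278112 ≈ 0.7942

With the extra evidence:
Sum P(fraud alert|·) weighted by the priors over both values of cardholder travelling abroad:
  P(fraud alert | genuine card theft) = 0.45×0.56 + 0.69×0.44
        = 0.252000 + 0.303600 = 0.555600
The terms with cardholder travelling abroad present sum to 0.303600, so
  P(cardholder travelling abroad | fraud alert, genuine card theft) = 0.303600 / 0.555600 ≈ 0.5464

P(cardholder travelling abroad | fraud alert) ≈ 0.7942; P(cardholder travelling abroad | fraud alert, genuine card theft) ≈ 0.5464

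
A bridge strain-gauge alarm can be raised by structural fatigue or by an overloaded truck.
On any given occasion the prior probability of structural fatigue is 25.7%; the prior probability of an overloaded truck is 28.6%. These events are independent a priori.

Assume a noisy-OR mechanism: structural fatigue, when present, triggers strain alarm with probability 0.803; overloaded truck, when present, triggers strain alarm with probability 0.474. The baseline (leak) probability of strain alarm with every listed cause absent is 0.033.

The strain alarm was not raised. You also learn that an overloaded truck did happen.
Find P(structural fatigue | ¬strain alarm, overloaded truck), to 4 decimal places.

Under noisy-OR, P(strain alarm | causes) = 1 − (1−0.033)·∏(1−qᵢ) over the active causes.
P(¬strain alarm | overloaded truck) = 0.508642·0.743 + 0.100202·0.257 = 0.377921 + 0.025752 = 0.403673
Of this, 0.025752 comes from 0.100202·0.257 (the structural fatigue=true cases).
So P(structural fatigue | ¬strain alarm, overloaded truck) = 0.025752/0.403673 ≈ 0.0638.

P(structural fatigue | ¬strain alarm, overloaded truck) ≈ 0.0638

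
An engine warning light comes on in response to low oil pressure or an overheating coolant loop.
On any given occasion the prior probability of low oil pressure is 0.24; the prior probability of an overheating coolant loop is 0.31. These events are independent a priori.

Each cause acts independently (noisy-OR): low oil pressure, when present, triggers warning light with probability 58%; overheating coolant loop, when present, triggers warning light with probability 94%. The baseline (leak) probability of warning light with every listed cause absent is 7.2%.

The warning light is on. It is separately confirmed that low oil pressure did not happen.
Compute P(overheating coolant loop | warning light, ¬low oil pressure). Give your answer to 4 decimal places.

Under noisy-OR, P(warning light | causes) = 1 − (1−0.072)·∏(1−qᵢ) over the active causes.
Numerator (weight on configurations with overheating coolant loop): 0.94432·0.31 = 0.292739
Denominator P(warning light | ¬low oil pressure): 0.072·0.69 + 0.94432·0.31 = 0.342419
Posterior = 0.292739 / 0.342419 ≈ 0.8549

P(overheating coolant loop | warning light, ¬low oil pressure) ≈ 0.8549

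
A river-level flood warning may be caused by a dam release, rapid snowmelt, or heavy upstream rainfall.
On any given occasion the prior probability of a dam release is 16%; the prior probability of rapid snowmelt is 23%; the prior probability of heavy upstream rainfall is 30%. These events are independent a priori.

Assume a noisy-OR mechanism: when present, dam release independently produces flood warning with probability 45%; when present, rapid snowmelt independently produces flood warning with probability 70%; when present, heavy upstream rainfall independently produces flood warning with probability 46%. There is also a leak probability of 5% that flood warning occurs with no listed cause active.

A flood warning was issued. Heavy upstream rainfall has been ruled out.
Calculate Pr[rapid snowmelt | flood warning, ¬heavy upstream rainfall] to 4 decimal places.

Under noisy-OR, P(flood warning | causes) = 1 − (1−0.05)·∏(1−qᵢ) over the active causes.
For the numerator, keep only rapid snowmelt=true terms: 0.138138 + 0.031032 = 0.169170
Denominator P(flood warning | ¬heavy upstream rainfall): 0.05×0.84×0.77 + 0.715×0.84×0.23 + 0.4775×0.16×0.77 + 0.84325×0.16×0.23 = 0.260338
Posterior = 0.169170 / 0.260338 ≈ 0.6498

Pr[rapid snowmelt | flood warning, ¬heavy upstream rainfall] ≈ 0.6498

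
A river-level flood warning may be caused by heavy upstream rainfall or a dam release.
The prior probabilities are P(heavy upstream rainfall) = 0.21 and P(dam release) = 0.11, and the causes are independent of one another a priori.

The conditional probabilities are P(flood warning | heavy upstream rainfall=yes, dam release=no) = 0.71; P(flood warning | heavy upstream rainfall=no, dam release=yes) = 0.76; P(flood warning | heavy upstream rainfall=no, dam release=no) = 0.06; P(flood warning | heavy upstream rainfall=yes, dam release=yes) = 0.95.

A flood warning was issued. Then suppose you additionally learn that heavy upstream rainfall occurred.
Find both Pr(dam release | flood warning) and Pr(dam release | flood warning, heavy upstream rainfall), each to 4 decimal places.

Numerator (weight on configurations with dam release): 0.066044 + 0.021945 = 0.087989
Normalizer over all consistent configurations: 0.06×0.79×0.89 + 0.76×0.79×0.11 + 0.71×0.21×0.89 + 0.95×0.21×0.11 = 0.262874
Posterior = 0.087989 / 0.262874 ≈ 0.3347

With the extra evidence:
By total probability over both values of dam release:
  P(flood warning | heavy upstream rainfall) = 0.71*0.89 + 0.95*0.11
        = 0.631900 + 0.104500 = 0.736400
Configurations with dam release contribute 0.104500, so
  P(dam release | flood warning, heavy upstream rainfall) = 0.104500 / 0.736400 ≈ 0.1419
— heavy upstream rainfall explains away the evidence for dam release.

Pr(dam release | flood warning) ≈ 0.3347; Pr(dam release | flood warning, heavy upstream rainfall) ≈ 0.1419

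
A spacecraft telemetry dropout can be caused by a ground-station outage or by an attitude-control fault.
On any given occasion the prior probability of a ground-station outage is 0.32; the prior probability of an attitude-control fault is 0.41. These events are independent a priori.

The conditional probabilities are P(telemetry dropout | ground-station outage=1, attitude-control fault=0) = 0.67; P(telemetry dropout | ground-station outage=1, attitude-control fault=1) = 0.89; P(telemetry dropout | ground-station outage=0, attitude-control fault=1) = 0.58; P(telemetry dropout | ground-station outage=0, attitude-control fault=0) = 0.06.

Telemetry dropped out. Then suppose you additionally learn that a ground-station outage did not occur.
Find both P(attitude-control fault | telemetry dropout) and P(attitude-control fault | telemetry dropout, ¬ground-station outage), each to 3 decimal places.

Enumerate the 4 (ground-station outage, attitude-control fault) configurations and weight by the priors:
  P(telemetry dropout) = 0.06×0.68×0.59 + 0.58×0.68×0.41 + 0.67×0.32×0.59 + 0.89×0.32×0.41
        = 0.024072 + 0.161704 + 0.126496 + 0.116768 = 0.429040
Configurations with attitude-control fault contribute 0.278472, so
  P(attitude-control fault | telemetry dropout) = 0.278472 / 0.429040 ≈ 0.649

Now also conditioning on ground-station outage≠true:
Numerator (weight on configurations with attitude-control fault): 0.58·0.41 = 0.237800
The normalizing constant is 0.06·0.59 + 0.58·0.41 = 0.273200
Posterior = 0.237800 / 0.273200 ≈ 0.870
With ground-station outage excluded, attitude-control fault must carry more of the explanatory weight for the telemetry dropout.

P(attitude-control fault | telemetry dropout) ≈ 0.649; P(attitude-control fault | telemetry dropout, ¬ground-station outage) ≈ 0.870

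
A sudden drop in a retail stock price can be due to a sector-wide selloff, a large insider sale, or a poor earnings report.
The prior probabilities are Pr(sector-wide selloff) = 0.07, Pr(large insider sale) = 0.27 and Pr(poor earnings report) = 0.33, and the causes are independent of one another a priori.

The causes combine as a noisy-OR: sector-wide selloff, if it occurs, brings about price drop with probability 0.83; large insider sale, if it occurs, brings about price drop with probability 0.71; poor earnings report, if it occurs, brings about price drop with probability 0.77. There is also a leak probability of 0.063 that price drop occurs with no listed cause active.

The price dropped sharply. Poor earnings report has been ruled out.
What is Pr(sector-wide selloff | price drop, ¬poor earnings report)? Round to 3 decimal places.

Under noisy-OR, P(price drop | causes) = 1 − (1−0.063)·∏(1−qᵢ) over the active causes.
By total probability over the 4 (sector-wide selloff, large insider sale) configurations:
  P(price drop | ¬poor earnings report) = 0.063·0.93·0.73 + 0.72827·0.93·0.27 + 0.84071·0.07·0.73 + 0.953806·0.07·0.27
        = 0.042771 + 0.182869 + 0.042960 + 0.018027 = 0.286627
Keeping only the sector-wide selloff-present terms gives 0.060987, so
  P(sector-wide selloff | price drop, ¬poor earnings report) = 0.060987 / 0.286627 ≈ 0.213

Pr(sector-wide selloff | price drop, ¬poor earnings report) ≈ 0.213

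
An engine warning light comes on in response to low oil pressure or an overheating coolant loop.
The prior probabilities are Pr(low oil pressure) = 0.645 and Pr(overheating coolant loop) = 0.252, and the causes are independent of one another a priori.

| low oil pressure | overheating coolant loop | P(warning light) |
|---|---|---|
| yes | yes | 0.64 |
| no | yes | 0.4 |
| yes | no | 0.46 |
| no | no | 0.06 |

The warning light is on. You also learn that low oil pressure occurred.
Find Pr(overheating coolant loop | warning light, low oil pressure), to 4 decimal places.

By total probability over both values of overheating coolant loop:
  P(warning light | low oil pressure) = 0.46·0.748 + 0.64·0.252
        = 0.344080 + 0.161280 = 0.505360
The terms with overheating coolant loop present sum to 0.161280, so
  P(overheating coolant loop | warning light, low oil pressure) = 0.161280 / 0.505360 ≈ 0.3191

Pr(overheating coolant loop | warning light, low oil pressure) ≈ 0.3191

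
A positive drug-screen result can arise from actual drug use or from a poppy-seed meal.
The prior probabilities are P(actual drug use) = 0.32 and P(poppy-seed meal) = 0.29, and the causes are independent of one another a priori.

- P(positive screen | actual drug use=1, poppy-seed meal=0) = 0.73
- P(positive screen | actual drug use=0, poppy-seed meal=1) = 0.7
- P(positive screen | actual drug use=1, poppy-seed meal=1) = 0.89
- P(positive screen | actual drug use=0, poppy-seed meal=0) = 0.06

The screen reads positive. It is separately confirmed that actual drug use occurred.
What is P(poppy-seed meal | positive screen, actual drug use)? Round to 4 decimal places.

P(positive screen | actual drug use) = 0.73·0.71 + 0.89·0.29 = 0.518300 + 0.258100 = 0.776400
Of this, 0.258100 comes from 0.89·0.29 (the poppy-seed meal=true cases).
P(poppy-seed meal | positive screen, actual drug use) = 0.258100 / 0.776400 ≈ 0.3324

P(poppy-seed meal | positive screen, actual drug use) ≈ 0.3324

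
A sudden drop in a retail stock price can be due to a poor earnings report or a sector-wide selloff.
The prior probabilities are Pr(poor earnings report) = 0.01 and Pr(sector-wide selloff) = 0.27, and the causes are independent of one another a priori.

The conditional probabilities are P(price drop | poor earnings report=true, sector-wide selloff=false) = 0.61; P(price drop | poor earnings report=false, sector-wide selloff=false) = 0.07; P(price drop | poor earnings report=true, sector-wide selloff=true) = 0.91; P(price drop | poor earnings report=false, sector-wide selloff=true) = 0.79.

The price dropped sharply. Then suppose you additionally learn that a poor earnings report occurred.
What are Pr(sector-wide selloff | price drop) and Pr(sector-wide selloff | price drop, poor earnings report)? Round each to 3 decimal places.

Enumerate the 4 (poor earnings report, sector-wide selloff) configurations and weight by the priors:
  P(price drop) = 0.07*0.99*0.73 + 0.79*0.99*0.27 + 0.61*0.01*0.73 + 0.91*0.01*0.27
        = 0.050589 + 0.211167 + 0.004453 + 0.002457 = 0.268666
Configurations with sector-wide selloff contribute 0.213624, so
  P(sector-wide selloff | price drop) = 0.213624 / 0.268666 ≈ 0.795

Now also conditioning on poor earnings report=true:
Sum P(price drop|·) weighted by the priors over both values of sector-wide selloff:
  P(price drop | poor earnings report) = 0.61*0.73 + 0.91*0.27
        = 0.445300 + 0.245700 = 0.691000
Keeping only the sector-wide selloff-present terms gives 0.245700, so
  P(sector-wide selloff | price drop, poor earnings report) = 0.245700 / 0.691000 ≈ 0.356

Pr(sector-wide selloff | price drop) ≈ 0.795; Pr(sector-wide selloff | price drop, poor earnings report) ≈ 0.356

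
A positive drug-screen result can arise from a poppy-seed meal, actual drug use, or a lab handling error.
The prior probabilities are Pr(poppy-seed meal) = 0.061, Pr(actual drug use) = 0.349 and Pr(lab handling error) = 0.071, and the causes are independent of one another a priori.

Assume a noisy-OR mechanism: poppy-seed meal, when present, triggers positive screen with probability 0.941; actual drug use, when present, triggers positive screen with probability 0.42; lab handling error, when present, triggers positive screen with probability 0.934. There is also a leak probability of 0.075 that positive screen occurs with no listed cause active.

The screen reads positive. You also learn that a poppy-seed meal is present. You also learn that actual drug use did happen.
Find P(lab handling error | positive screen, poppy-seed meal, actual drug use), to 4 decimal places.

P(lab handling error | positive screen, poppy-seed meal, actual drug use) ≈ 0.0730

Under noisy-OR, P(positive screen | causes) = 1 − (1−0.075)·∏(1−qᵢ) over the active causes.
By total probability over both values of lab handling error:
  P(positive screen | poppy-seed meal, actual drug use) = 0.968346*0.929 + 0.997911*0.071
        = 0.899593 + 0.070852 = 0.970445
The terms with lab handling error present sum to 0.070852, so
  P(lab handling error | positive screen, poppy-seed meal, actual drug use) = 0.070852 / 0.970445 ≈ 0.0730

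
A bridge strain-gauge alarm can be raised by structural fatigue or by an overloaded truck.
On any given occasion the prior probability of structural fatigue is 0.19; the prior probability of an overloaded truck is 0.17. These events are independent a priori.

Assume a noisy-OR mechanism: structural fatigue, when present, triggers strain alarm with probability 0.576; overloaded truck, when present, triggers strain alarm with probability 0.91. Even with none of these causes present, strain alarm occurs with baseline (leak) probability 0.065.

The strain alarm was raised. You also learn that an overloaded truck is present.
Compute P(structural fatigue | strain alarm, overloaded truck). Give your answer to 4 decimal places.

Under noisy-OR, P(strain alarm | causes) = 1 − (1−0.065)·∏(1−qᵢ) over the active causes.
P(strain alarm | overloaded truck) = 0.91585·0.81 + 0.96432·0.19 = 0.741839 + 0.183221 = 0.925060
Of this, 0.183221 comes from 0.96432·0.19 (the structural fatigue=true cases).
Hence the posterior is 0.183221/0.925060 ≈ 0.1981.

P(structural fatigue | strain alarm, overloaded truck) ≈ 0.1981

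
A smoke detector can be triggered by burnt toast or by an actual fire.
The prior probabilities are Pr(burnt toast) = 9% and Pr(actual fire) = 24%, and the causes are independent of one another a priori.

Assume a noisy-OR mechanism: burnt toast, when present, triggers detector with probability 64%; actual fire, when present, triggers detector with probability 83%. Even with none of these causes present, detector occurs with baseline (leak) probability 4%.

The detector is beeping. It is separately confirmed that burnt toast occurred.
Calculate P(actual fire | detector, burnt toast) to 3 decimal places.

P(actual fire | detector, burnt toast) ≈ 0.312

Under noisy-OR, P(detector | causes) = 1 − (1−0.04)·∏(1−qᵢ) over the active causes.
For the numerator, keep only actual fire=true terms: 0.941248·0.24 = 0.225900
The normalizing constant is 0.6544·0.76 + 0.941248·0.24 = 0.723244
Posterior = 0.225900 / 0.723244 ≈ 0.312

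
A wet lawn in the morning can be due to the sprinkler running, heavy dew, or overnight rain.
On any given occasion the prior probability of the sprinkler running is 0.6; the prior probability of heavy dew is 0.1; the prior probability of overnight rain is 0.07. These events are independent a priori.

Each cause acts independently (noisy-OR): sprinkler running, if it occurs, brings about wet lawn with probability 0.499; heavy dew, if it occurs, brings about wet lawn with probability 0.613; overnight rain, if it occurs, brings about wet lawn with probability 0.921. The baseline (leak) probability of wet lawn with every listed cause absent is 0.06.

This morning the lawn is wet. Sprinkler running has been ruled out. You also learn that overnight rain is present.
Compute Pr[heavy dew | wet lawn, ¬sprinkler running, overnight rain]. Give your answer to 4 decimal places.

Pr[heavy dew | wet lawn, ¬sprinkler running, overnight rain] ≈ 0.1044

Under noisy-OR, P(wet lawn | causes) = 1 − (1−0.06)·∏(1−qᵢ) over the active causes.
P(wet lawn | ¬sprinkler running, overnight rain) = 0.92574×0.9 + 0.971261×0.1 = 0.833166 + 0.097126 = 0.930292
Restricting to configurations with heavy dew present: 0.971261×0.1 = 0.097126.
P(heavy dew | wet lawn, ¬sprinkler running, overnight rain) = 0.097126 / 0.930292 ≈ 0.1044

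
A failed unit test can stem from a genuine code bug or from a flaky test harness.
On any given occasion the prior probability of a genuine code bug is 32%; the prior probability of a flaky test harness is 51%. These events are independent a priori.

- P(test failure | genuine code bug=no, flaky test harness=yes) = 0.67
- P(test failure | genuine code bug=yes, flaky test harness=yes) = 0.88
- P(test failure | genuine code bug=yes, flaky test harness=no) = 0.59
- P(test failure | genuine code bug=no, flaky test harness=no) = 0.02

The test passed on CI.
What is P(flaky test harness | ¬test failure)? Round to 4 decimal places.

P(¬test failure) = 0.98×0.68×0.49 + 0.33×0.68×0.51 + 0.41×0.32×0.49 + 0.12×0.32×0.51 = 0.326536 + 0.114444 + 0.064288 + 0.019584 = 0.524852
Of this, 0.134028 comes from 0.114444 + 0.019584 (the flaky test harness=true cases).
P(flaky test harness | ¬test failure) = 0.134028 / 0.524852 ≈ 0.2554

P(flaky test harness | ¬test failure) ≈ 0.2554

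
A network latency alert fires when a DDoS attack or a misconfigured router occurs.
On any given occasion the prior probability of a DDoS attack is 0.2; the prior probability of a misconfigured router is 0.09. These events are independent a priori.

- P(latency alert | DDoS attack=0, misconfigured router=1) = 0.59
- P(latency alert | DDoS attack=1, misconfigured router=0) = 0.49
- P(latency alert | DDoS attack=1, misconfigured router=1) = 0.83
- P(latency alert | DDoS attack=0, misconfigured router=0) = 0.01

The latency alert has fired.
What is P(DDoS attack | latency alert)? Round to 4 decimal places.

P(DDoS attack | latency alert) ≈ 0.6766

Enumerate the 4 (DDoS attack, misconfigured router) configurations and weight by the priors:
  P(latency alert) = 0.01*0.8*0.91 + 0.59*0.8*0.09 + 0.49*0.2*0.91 + 0.83*0.2*0.09
        = 0.007280 + 0.042480 + 0.089180 + 0.014940 = 0.153880
Keeping only the DDoS attack-present terms gives 0.104120, so
  P(DDoS attack | latency alert) = 0.104120 / 0.153880 ≈ 0.6766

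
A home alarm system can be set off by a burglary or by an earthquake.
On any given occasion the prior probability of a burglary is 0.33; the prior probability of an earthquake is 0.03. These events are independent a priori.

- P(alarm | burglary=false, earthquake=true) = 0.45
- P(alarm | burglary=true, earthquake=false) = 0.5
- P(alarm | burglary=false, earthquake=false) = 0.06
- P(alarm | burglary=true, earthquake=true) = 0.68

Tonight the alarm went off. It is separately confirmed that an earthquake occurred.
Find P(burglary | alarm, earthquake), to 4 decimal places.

P(burglary | alarm, earthquake) ≈ 0.4267

P(alarm | earthquake) = 0.45·0.67 + 0.68·0.33 = 0.301500 + 0.224400 = 0.525900
Of this, 0.224400 comes from 0.68·0.33 (the burglary=true cases).
So P(burglary | alarm, earthquake) = 0.224400/0.525900 ≈ 0.4267.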